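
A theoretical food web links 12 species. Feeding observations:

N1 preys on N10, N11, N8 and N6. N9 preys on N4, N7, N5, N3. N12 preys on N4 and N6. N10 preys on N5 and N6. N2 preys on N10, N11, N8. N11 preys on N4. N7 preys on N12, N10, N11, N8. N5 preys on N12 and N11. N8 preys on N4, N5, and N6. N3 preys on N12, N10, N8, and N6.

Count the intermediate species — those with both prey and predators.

Intermediate species (has both prey and predators): N11, N12, N5, N8, N10, N7, N3.
Count: 7.

7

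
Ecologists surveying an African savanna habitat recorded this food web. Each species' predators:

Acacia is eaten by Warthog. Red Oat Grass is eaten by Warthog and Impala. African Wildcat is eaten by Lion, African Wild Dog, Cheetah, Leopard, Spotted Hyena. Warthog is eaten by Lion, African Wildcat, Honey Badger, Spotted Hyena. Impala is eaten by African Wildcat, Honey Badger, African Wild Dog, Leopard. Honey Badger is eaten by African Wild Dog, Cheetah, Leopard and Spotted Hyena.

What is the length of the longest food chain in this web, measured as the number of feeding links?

One longest chain: Red Oat Grass → Warthog → African Wildcat → African Wild Dog.
It has 4 species and 3 links.

3 links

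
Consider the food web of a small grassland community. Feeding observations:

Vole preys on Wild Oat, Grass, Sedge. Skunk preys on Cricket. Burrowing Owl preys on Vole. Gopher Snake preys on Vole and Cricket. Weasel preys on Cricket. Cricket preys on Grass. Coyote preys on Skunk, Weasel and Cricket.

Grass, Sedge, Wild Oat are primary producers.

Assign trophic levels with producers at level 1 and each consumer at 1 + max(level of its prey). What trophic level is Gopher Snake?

Grass is a producer → level 1.
Cricket eats Grass → level 2.
Gopher Snake eats Cricket (level 2); other prey at levels: Vole 2 → level 3.

Trophic level 3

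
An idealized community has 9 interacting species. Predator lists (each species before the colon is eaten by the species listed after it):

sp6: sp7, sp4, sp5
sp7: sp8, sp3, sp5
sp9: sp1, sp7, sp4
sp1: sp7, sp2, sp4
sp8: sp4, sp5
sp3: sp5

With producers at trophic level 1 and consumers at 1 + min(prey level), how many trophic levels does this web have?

3

Producers (level 1): sp6, sp9.
Following each consumer down to its lowest-level prey: sp9 → sp1 → sp2 (levels 1 through 3).
All prey of sp2 (sp1 2) are at level 2 or above, so sp2 is at level 1 + 2 = 3.
Every consumer has at least one prey at level 2 or below, so none exceeds level 3.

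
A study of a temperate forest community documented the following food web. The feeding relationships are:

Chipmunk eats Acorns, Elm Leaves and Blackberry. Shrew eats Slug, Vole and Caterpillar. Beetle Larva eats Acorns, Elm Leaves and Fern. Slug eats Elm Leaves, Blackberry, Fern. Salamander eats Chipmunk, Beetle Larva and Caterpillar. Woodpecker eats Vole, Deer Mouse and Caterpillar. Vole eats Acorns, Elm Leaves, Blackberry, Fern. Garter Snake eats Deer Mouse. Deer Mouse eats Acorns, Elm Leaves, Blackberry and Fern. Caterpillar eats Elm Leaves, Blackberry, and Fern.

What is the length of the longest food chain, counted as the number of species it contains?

One longest chain: Blackberry → Caterpillar → Salamander.
It has 3 species and 2 links.

3 species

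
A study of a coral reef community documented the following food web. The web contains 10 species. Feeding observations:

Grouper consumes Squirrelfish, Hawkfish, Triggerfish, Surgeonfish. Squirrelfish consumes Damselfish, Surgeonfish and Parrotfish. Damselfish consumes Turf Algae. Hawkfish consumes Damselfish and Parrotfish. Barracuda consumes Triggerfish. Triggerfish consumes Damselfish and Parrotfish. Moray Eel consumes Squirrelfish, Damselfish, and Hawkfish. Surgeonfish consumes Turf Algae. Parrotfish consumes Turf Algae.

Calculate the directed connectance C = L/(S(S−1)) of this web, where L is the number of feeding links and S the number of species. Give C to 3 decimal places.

The web has S = 10 species and L = 18 feeding links.
C = L / (S(S−1)) = 18 / 90 = 0.2000 ≈ 0.200.

C = 0.200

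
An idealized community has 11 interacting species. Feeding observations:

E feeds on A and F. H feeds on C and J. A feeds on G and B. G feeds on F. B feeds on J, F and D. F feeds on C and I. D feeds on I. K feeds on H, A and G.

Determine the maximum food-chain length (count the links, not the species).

One longest chain: C → F → G → A → K.
It has 5 species and 4 links.

4 links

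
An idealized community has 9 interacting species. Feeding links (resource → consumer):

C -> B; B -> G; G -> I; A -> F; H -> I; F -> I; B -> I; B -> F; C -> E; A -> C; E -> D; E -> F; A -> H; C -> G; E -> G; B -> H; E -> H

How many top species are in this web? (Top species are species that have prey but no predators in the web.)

2

Top species (has prey, but nothing eats it): D, I.
Count: 2.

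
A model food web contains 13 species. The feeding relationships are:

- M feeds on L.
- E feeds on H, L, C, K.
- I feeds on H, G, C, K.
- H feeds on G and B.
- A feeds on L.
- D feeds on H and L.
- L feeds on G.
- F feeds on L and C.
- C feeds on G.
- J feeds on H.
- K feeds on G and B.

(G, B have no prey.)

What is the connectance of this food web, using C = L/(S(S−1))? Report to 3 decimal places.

C = 0.135

The web has S = 13 species and L = 21 feeding links.
C = L / (S(S−1)) = 21 / 156 = 0.1346 ≈ 0.135.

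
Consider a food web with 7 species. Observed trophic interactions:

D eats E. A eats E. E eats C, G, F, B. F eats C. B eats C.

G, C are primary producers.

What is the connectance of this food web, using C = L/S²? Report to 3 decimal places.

The web has S = 7 species and L = 8 feeding links.
C = L / S² = 8 / 49 = 0.1633 ≈ 0.163.

C = 0.163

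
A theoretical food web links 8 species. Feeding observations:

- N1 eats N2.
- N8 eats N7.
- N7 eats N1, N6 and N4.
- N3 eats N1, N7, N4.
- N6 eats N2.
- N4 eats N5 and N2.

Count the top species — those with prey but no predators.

Top species (has prey, but nothing eats it): N3, N8.
Count: 2.

2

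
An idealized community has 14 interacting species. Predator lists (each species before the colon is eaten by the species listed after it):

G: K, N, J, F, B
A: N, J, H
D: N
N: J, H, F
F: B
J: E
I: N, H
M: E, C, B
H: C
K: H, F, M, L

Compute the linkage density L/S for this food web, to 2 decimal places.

L/S = 1.71

There are L = 24 links among S = 14 species.
L/S = 24/14 = 1.7143 ≈ 1.71.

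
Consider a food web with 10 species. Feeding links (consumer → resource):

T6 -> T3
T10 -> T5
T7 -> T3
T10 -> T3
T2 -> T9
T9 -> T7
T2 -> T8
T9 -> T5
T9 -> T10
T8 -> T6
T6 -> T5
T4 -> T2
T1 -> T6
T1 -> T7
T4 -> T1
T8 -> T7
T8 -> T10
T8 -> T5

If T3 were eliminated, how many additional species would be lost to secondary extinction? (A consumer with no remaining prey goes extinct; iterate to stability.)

1

Remove T3.
Round 1: T7 (all prey gone) → extinct.
No further losses. Total secondary extinctions: 1.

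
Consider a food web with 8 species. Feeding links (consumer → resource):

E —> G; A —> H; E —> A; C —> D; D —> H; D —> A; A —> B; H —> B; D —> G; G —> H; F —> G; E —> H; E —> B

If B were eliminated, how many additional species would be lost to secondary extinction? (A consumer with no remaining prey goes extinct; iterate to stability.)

Remove B.
Round 1: H (all prey gone) → extinct.
Round 2: A (all prey gone), G (all prey gone) → extinct.
Round 3: E (all prey gone), D (all prey gone), F (all prey gone) → extinct.
Round 4: C (all prey gone) → extinct.
No further losses. Total secondary extinctions: 7.

7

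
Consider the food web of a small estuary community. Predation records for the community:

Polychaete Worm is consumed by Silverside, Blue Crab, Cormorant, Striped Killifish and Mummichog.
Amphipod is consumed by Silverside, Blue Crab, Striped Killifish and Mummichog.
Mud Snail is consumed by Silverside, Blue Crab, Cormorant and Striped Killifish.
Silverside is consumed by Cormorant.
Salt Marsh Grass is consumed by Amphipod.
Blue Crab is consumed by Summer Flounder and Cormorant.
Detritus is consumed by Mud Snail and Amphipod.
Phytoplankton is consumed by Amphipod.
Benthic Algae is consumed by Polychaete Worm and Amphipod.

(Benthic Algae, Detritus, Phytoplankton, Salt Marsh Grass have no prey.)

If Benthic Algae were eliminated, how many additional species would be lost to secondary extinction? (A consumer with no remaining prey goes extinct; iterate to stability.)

Remove Benthic Algae.
Round 1: Polychaete Worm (all prey gone) → extinct.
No further losses. Total secondary extinctions: 1.

1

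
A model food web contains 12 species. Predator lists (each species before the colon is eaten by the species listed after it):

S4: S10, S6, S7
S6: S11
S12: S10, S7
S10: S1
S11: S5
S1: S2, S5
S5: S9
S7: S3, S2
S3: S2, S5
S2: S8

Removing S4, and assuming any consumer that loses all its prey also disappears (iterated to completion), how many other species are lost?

Remove S4.
Round 1: S6 (all prey gone) → extinct.
Round 2: S11 (all prey gone) → extinct.
No further losses. Total secondary extinctions: 2.

2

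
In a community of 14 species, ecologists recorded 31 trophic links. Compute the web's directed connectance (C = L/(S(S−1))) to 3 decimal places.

The web has S = 14 species and L = 31 feeding links.
C = L / (S(S−1)) = 31 / 182 = 0.1703 ≈ 0.170.

C = 0.170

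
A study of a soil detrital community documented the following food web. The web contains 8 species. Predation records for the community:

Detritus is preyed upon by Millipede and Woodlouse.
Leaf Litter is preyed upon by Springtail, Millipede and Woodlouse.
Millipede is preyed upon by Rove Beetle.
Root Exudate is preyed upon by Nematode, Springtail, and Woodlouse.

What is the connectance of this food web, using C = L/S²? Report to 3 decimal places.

The web has S = 8 species and L = 9 feeding links.
C = L / S² = 9 / 64 = 0.1406 ≈ 0.141.

C = 0.141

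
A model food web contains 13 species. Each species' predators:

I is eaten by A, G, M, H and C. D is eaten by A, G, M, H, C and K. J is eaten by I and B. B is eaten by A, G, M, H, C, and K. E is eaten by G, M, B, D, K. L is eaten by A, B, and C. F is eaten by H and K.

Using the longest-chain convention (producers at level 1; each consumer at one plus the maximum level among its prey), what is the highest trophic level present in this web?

3

Producers (level 1): L, J, F, E.
J → I → M gives M level 3.
No species has a prey at level 3, so no species reaches level 4.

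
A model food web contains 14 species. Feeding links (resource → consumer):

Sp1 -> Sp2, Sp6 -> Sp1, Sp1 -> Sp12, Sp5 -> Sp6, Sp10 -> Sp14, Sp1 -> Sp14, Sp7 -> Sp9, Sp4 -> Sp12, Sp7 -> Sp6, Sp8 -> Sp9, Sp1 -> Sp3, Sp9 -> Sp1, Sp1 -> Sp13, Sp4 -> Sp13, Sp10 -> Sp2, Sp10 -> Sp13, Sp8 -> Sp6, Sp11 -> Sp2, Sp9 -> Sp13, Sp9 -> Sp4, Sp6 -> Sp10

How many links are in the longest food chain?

One longest chain: Sp7 → Sp9 → Sp1 → Sp3.
It has 4 species and 3 links.

3 links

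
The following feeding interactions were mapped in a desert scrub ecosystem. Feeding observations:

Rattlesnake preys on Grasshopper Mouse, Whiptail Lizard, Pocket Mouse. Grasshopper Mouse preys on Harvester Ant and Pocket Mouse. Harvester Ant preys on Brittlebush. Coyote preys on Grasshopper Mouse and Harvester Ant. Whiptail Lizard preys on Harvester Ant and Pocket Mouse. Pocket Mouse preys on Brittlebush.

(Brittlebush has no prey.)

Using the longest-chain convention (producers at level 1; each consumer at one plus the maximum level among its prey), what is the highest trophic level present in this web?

Producers (level 1): Brittlebush.
Brittlebush → Harvester Ant → Whiptail Lizard → Rattlesnake gives Rattlesnake level 4.
No species has a prey at level 4, so no species reaches level 5.

4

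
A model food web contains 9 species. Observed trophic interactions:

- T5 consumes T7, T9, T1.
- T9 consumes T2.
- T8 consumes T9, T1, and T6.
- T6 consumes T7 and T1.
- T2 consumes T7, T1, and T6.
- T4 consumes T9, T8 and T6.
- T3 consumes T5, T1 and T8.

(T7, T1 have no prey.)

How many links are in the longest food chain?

One longest chain: T7 → T6 → T2 → T9 → T8 → T3.
It has 6 species and 5 links.

5 links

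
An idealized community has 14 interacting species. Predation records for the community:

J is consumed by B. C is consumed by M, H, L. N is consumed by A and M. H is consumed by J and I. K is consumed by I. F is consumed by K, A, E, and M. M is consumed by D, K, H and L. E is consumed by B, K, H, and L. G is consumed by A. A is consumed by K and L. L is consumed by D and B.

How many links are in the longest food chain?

4 links

One longest chain: F → M → H → J → B.
It has 5 species and 4 links.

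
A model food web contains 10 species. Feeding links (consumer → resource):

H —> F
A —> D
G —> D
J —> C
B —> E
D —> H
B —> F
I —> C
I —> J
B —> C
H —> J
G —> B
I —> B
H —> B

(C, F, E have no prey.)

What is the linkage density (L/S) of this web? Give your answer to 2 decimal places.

There are L = 14 links among S = 10 species.
L/S = 14/10 = 1.4000 ≈ 1.40.

L/S = 1.40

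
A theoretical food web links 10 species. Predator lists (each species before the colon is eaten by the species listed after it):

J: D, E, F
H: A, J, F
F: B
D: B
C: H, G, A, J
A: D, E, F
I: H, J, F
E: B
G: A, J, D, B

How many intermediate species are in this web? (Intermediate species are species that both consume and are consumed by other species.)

Intermediate species (has both prey and predators): H, G, A, J, D, E, F.
Count: 7.

7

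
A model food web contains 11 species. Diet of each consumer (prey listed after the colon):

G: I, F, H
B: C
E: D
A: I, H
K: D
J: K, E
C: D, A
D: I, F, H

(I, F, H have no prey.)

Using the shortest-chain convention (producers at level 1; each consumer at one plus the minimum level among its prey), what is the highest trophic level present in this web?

Producers (level 1): I, F, H.
Following each consumer down to its lowest-level prey: I → D → C → B (levels 1 through 4).
All prey of B (C 3) are at level 3 or above, so B is at level 1 + 3 = 4.
Every consumer has at least one prey at level 3 or below, so none exceeds level 4.

4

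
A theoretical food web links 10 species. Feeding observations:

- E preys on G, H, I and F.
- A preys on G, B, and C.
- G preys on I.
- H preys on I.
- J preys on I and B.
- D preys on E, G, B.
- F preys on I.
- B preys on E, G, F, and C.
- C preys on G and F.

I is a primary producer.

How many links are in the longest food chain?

One longest chain: I → F → C → B → A.
It has 5 species and 4 links.

4 links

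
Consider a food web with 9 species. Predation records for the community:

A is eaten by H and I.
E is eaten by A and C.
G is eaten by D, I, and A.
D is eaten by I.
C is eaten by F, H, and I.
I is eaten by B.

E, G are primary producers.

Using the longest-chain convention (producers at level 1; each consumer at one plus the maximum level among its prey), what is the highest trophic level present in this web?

Producers (level 1): E, G.
E → A → I → B gives B level 4.
No species has a prey at level 4, so no species reaches level 5.

4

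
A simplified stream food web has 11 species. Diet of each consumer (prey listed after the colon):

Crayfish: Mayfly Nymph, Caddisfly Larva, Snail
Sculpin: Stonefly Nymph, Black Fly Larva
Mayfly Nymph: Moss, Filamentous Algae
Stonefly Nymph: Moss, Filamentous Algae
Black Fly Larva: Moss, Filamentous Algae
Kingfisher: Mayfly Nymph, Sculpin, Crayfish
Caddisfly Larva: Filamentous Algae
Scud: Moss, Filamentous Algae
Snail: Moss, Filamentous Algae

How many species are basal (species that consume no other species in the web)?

Basal species (no prey listed): Moss, Filamentous Algae.
Count: 2.

2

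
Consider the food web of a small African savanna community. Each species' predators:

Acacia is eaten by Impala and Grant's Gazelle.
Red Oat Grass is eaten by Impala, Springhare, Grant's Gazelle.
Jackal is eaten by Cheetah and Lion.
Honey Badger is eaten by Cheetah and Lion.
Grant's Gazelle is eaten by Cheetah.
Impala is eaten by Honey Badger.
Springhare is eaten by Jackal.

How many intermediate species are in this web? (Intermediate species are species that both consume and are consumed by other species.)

Intermediate species (has both prey and predators): Impala, Grant's Gazelle, Springhare, Jackal, Honey Badger.
Count: 5.

5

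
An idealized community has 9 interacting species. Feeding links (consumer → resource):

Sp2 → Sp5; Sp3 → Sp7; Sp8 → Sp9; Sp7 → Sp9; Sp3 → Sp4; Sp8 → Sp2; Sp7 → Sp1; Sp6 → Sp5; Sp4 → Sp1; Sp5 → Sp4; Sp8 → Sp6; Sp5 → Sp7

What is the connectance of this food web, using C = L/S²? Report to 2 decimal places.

C = 0.15

The web has S = 9 species and L = 12 feeding links.
C = L / S² = 12 / 81 = 0.1481 ≈ 0.15.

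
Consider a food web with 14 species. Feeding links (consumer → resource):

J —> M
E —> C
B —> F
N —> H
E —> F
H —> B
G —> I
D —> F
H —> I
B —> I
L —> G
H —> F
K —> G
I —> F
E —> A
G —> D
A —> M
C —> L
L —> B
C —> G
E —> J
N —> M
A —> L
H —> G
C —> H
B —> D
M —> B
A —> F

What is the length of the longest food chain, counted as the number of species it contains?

One longest chain: F → D → B → M → J → E.
It has 6 species and 5 links.

6 species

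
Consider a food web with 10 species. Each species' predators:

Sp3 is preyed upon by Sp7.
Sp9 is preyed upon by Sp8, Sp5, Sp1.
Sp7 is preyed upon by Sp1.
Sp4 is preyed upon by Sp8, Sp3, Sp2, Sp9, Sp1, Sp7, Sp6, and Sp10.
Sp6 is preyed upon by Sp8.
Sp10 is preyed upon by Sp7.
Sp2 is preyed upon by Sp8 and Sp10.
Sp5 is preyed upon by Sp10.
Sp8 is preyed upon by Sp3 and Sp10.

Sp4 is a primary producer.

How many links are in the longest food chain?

5 links

One longest chain: Sp4 → Sp9 → Sp8 → Sp3 → Sp7 → Sp1.
It has 6 species and 5 links.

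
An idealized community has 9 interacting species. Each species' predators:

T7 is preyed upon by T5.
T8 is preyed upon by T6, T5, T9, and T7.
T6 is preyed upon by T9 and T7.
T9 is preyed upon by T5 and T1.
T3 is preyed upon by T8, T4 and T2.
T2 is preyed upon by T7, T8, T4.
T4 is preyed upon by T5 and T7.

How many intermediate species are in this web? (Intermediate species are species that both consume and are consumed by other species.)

6

Intermediate species (has both prey and predators): T2, T4, T8, T6, T7, T9.
Count: 6.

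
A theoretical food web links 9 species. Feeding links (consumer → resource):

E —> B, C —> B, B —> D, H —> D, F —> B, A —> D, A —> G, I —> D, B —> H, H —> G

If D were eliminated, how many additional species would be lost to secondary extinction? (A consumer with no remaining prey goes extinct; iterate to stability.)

Remove D.
Round 1: I (all prey gone) → extinct.
No further losses. Total secondary extinctions: 1.

1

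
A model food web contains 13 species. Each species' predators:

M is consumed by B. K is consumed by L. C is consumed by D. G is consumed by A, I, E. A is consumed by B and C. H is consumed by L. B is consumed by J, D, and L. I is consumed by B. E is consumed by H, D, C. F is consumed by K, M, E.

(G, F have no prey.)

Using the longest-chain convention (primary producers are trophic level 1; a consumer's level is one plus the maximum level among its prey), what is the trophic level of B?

F is a producer → level 1.
M eats F → level 2.
B eats M (level 2); other prey at levels: A 2, I 2 → level 3.

Trophic level 3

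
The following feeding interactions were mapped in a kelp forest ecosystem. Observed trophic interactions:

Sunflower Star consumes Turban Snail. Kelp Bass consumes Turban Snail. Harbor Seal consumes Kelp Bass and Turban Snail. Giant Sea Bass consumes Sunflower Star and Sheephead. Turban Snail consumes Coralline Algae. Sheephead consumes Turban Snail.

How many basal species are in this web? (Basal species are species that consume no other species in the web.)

Basal species (no prey listed): Coralline Algae.
Count: 1.

1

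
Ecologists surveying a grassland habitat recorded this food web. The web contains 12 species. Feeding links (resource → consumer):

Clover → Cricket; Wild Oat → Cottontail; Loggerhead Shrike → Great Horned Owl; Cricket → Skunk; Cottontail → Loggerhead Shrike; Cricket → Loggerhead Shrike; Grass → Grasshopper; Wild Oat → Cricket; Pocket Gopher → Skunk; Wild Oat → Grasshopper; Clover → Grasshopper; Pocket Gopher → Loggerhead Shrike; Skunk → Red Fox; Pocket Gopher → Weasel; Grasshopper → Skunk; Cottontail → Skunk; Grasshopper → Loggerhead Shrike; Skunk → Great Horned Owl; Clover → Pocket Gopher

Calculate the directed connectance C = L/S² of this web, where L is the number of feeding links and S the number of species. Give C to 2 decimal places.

C = 0.13

The web has S = 12 species and L = 19 feeding links.
C = L / S² = 19 / 144 = 0.1319 ≈ 0.13.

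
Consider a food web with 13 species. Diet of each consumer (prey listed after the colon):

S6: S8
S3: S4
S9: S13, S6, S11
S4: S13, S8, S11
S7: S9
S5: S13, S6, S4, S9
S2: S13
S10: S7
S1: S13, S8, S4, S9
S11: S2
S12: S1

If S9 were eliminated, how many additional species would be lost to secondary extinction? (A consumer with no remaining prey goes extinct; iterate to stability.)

2

Remove S9.
Round 1: S7 (all prey gone) → extinct.
Round 2: S10 (all prey gone) → extinct.
No further losses. Total secondary extinctions: 2.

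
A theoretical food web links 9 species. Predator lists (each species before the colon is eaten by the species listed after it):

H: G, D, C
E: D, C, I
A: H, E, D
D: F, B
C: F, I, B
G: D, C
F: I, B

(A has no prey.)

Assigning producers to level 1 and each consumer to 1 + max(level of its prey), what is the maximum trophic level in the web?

Producers (level 1): A.
A → H → G → D → F → B gives B level 6.
No species has a prey at level 6, so no species reaches level 7.

6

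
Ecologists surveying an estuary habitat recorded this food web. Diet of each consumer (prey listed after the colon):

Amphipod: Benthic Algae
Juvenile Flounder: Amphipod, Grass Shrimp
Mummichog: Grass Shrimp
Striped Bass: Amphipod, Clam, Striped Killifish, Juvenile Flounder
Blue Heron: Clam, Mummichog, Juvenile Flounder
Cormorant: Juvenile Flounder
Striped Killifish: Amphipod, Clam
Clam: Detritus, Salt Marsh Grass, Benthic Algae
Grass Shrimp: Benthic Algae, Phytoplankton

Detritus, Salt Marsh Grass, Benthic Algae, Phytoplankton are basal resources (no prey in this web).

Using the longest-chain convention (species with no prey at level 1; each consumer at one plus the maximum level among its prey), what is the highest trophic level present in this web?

4

Basal resources (level 1): Detritus, Salt Marsh Grass, Benthic Algae, Phytoplankton.
Benthic Algae → Amphipod → Juvenile Flounder → Blue Heron gives Blue Heron level 4.
No species has a prey at level 4, so no species reaches level 5.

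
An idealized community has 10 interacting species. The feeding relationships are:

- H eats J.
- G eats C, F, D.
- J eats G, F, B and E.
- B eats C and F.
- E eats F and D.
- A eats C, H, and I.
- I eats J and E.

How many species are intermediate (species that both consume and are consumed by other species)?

Intermediate species (has both prey and predators): E, B, G, J, H, I.
Count: 6.

6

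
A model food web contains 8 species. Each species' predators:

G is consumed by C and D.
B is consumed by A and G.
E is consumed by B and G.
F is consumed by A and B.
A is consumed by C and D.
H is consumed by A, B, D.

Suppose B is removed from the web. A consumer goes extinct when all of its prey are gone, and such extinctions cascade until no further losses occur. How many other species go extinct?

Remove B.
Every predator of it retains at least one other prey: A still has F, H; G still has E.
No consumer loses all prey, so no secondary extinctions occur.

0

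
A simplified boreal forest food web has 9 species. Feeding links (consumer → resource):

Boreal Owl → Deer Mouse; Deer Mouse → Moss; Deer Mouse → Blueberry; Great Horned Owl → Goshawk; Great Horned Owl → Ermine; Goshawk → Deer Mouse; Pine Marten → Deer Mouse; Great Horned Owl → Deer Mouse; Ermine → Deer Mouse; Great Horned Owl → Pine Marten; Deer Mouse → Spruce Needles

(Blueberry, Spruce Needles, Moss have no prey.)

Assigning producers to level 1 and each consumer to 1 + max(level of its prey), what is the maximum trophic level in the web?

4

Producers (level 1): Blueberry, Spruce Needles, Moss.
Blueberry → Deer Mouse → Ermine → Great Horned Owl gives Great Horned Owl level 4.
No species has a prey at level 4, so no species reaches level 5.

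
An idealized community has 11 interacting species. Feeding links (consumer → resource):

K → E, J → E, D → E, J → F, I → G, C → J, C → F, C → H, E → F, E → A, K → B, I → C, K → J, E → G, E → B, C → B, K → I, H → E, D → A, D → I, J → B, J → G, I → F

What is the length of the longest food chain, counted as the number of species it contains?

One longest chain: B → E → H → C → I → D.
It has 6 species and 5 links.

6 species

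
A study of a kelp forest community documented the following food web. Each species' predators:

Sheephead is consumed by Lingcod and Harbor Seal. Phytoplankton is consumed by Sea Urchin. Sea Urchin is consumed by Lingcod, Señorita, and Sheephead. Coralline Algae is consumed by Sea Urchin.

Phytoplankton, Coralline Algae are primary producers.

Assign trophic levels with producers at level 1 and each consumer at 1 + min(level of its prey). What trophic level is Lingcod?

Trophic level 3

Phytoplankton is a producer → level 1.
Sea Urchin eats Phytoplankton → level 2.
Lingcod eats Sea Urchin → level 3.
No prey of Lingcod is below level 2, so 3 is the minimum.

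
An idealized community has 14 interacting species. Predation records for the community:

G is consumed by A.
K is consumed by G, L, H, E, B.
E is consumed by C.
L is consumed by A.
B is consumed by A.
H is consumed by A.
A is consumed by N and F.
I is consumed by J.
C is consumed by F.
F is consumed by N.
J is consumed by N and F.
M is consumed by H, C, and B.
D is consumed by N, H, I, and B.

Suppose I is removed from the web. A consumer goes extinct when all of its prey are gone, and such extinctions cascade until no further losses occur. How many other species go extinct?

1

Remove I.
Round 1: J (all prey gone) → extinct.
No further losses. Total secondary extinctions: 1.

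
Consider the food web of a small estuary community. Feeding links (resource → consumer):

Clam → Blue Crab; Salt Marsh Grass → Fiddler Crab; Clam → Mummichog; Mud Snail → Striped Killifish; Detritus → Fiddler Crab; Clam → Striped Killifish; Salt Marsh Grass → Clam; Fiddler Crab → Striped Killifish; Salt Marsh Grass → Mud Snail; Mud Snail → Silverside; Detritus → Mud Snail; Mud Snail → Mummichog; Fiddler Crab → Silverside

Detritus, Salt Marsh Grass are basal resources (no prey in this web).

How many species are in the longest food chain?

3 species

One longest chain: Salt Marsh Grass → Clam → Mummichog.
It has 3 species and 2 links.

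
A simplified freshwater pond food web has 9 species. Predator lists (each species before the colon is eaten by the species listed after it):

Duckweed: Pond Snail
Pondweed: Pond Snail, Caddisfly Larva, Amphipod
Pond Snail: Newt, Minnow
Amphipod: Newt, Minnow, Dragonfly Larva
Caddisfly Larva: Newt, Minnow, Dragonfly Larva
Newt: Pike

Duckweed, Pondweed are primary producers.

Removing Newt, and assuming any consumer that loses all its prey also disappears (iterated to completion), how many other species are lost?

Remove Newt.
Round 1: Pike (all prey gone) → extinct.
No further losses. Total secondary extinctions: 1.

1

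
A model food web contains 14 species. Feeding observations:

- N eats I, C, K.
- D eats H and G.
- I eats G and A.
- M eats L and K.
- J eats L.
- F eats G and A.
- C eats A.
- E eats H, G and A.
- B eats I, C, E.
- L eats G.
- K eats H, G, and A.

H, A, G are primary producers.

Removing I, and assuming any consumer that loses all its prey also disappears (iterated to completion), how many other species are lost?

0

Remove I.
Every predator of it retains at least one other prey: N still has C, K; B still has C, E.
No consumer loses all prey, so no secondary extinctions occur.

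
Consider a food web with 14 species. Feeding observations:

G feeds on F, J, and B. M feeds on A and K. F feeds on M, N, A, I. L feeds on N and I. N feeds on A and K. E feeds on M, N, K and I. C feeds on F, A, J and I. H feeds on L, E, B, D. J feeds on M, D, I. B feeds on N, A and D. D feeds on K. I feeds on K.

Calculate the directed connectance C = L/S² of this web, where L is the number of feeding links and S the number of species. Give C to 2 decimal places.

C = 0.17

The web has S = 14 species and L = 33 feeding links.
C = L / S² = 33 / 196 = 0.1684 ≈ 0.17.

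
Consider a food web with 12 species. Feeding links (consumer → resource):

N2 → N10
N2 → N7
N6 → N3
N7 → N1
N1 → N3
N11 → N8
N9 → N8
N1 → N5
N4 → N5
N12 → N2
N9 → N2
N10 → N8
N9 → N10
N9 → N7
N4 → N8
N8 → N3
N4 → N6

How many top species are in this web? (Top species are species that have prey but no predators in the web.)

Top species (has prey, but nothing eats it): N4, N11, N9, N12.
Count: 4.

4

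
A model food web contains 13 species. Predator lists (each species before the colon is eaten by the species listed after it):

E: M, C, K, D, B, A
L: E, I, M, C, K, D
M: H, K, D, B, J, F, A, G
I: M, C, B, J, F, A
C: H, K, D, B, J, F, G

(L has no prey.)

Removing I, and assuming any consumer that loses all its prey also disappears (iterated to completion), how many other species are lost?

Remove I.
Every predator of it retains at least one other prey: M still has L, E; C still has L, E; B still has E, M, C; J still has M, C; F still has M, C; A still has E, M.
No consumer loses all prey, so no secondary extinctions occur.

0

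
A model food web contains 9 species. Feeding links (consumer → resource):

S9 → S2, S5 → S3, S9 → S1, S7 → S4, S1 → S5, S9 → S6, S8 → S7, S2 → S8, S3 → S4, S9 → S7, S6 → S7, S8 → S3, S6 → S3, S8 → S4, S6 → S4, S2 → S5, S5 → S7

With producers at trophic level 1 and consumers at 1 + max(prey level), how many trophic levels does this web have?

5

Producers (level 1): S4.
S4 → S7 → S5 → S1 → S9 gives S9 level 5.
No species has a prey at level 5, so no species reaches level 6.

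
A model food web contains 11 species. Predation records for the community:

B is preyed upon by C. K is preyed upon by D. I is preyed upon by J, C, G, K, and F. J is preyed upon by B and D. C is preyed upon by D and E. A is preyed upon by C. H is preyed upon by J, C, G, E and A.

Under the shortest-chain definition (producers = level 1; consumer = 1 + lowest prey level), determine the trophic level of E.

Trophic level 2

H is a producer → level 1.
E eats H → level 2.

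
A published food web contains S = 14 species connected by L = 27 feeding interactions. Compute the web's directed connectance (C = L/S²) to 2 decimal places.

The web has S = 14 species and L = 27 feeding links.
C = L / S² = 27 / 196 = 0.1378 ≈ 0.14.

C = 0.14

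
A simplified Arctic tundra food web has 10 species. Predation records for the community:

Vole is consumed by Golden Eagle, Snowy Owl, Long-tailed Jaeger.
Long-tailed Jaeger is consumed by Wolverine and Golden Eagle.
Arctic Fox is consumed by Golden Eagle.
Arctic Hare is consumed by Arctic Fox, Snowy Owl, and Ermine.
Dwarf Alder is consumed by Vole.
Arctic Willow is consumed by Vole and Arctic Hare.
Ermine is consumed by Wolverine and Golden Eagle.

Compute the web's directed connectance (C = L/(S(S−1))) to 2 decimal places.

The web has S = 10 species and L = 14 feeding links.
C = L / (S(S−1)) = 14 / 90 = 0.1556 ≈ 0.16.

C = 0.16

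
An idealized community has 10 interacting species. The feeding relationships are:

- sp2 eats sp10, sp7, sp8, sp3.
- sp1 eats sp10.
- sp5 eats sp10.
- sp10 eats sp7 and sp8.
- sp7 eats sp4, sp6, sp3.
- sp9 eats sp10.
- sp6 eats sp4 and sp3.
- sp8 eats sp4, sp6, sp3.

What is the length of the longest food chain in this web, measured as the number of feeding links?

4 links

One longest chain: sp4 → sp6 → sp8 → sp10 → sp5.
It has 5 species and 4 links.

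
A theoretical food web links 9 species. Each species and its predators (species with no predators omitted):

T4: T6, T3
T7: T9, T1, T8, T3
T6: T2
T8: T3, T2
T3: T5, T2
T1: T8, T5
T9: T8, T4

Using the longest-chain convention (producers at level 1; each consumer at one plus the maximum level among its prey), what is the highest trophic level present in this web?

5

Producers (level 1): T7.
T7 → T9 → T4 → T6 → T2 gives T2 level 5.
No species has a prey at level 5, so no species reaches level 6.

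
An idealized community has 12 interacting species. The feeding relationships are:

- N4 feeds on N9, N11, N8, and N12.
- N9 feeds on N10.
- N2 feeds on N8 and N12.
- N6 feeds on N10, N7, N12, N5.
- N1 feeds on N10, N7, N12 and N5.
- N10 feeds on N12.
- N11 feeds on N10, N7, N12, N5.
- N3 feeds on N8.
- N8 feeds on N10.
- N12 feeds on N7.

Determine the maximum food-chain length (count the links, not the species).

4 links

One longest chain: N7 → N12 → N10 → N9 → N4.
It has 5 species and 4 links.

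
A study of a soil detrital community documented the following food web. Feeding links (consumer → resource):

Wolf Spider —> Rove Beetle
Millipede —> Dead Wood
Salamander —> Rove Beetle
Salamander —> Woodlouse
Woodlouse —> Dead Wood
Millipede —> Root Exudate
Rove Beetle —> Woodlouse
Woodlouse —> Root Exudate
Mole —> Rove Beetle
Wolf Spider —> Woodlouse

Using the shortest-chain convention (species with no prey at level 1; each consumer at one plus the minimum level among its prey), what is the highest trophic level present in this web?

Basal resources (level 1): Dead Wood, Root Exudate.
Following each consumer down to its lowest-level prey: Dead Wood → Woodlouse → Rove Beetle → Mole (levels 1 through 4).
All prey of Mole (Rove Beetle 3) are at level 3 or above, so Mole is at level 1 + 3 = 4.
Every consumer has at least one prey at level 3 or below, so none exceeds level 4.

4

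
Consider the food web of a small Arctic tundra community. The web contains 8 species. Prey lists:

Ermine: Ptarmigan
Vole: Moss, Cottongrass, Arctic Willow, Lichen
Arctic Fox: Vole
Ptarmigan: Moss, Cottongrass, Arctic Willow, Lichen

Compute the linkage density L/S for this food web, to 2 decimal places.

L/S = 1.25

There are L = 10 links among S = 8 species.
L/S = 10/8 = 1.2500 ≈ 1.25.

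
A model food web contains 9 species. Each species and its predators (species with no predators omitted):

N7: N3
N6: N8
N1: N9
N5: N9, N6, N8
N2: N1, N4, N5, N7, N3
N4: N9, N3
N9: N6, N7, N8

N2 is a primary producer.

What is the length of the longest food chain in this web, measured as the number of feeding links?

One longest chain: N2 → N1 → N9 → N6 → N8.
It has 5 species and 4 links.

4 links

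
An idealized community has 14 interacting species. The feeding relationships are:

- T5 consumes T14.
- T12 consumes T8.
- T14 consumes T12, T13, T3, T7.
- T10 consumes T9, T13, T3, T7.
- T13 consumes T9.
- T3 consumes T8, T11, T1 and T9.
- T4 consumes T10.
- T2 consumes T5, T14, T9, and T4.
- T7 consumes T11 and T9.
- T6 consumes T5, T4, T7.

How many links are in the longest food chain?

One longest chain: T8 → T12 → T14 → T5 → T2.
It has 5 species and 4 links.

4 links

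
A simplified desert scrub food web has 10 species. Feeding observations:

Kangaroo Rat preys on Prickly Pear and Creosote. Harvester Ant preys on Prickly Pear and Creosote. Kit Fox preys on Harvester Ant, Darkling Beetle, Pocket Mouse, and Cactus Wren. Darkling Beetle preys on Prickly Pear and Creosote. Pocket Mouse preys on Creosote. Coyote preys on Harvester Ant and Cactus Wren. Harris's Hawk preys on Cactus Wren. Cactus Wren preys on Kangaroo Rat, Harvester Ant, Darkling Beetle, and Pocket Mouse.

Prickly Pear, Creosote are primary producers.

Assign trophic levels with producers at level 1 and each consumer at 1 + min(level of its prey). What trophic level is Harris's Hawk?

Prickly Pear is a producer → level 1.
Kangaroo Rat eats Prickly Pear → level 2.
Cactus Wren eats Kangaroo Rat → level 3.
Harris's Hawk eats Cactus Wren → level 4.
No prey of Harris's Hawk is below level 3, so 4 is the minimum.

Trophic level 4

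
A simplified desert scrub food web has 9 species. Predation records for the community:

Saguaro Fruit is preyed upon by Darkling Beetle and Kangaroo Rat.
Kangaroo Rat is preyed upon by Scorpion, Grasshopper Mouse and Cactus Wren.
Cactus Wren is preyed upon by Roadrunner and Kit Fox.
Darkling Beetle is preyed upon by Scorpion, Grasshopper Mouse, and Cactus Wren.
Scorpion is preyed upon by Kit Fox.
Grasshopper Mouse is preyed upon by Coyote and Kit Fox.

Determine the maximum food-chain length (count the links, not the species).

One longest chain: Saguaro Fruit → Darkling Beetle → Cactus Wren → Roadrunner.
It has 4 species and 3 links.

3 links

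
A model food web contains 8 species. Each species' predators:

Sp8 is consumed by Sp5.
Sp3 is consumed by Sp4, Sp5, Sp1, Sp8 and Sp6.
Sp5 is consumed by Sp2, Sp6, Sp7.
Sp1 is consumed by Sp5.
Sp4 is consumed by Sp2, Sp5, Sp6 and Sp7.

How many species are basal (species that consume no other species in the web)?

1

Basal species (no prey listed): Sp3.
Count: 1.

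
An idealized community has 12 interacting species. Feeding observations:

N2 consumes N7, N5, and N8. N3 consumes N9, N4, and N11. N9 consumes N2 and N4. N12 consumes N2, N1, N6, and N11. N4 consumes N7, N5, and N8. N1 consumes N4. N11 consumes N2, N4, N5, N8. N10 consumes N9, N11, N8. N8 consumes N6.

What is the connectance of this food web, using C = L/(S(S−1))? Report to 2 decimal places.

The web has S = 12 species and L = 24 feeding links.
C = L / (S(S−1)) = 24 / 132 = 0.1818 ≈ 0.18.

C = 0.18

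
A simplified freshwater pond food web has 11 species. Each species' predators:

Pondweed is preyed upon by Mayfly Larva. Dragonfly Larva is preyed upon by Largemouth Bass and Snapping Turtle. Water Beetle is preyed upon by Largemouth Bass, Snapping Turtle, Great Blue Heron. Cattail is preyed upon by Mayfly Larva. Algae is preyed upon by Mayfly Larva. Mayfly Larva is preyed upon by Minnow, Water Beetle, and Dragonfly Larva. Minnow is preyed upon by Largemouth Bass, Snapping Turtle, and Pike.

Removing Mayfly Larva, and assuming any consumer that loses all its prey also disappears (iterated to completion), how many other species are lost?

Remove Mayfly Larva.
Round 1: Minnow (all prey gone), Water Beetle (all prey gone), Dragonfly Larva (all prey gone) → extinct.
Round 2: Pike (all prey gone), Largemouth Bass (all prey gone), Great Blue Heron (all prey gone), Snapping Turtle (all prey gone) → extinct.
No further losses. Total secondary extinctions: 7.

7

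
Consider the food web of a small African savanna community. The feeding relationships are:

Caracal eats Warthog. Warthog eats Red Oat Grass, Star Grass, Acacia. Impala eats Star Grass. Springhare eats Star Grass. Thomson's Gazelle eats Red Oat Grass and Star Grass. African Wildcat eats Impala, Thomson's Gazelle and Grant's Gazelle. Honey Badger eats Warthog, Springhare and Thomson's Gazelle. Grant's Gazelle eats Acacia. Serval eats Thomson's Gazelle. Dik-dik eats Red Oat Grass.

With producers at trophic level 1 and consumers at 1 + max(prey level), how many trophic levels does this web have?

Producers (level 1): Red Oat Grass, Acacia, Star Grass.
Red Oat Grass → Thomson's Gazelle → Serval gives Serval level 3.
No species has a prey at level 3, so no species reaches level 4.

3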